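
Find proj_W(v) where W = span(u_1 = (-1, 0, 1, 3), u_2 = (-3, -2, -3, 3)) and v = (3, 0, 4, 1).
proj_W(v) = (8/5, 9/5, 19/5, 3/5)

Set up U = [u_1 | ... | u_2] ∈ R^(4×2). The projector onto W = col(U) is P = U (U^T U)^(-1) U^T.
Compute U^T U =
  [11, 9]
  [9, 31],
and U^T v = (4, -18).
Solve U^T U · c = U^T v for the coefficients: c = (11/10, -9/10). The projection is proj_W(v) = U c.
Check: (v - proj_W(v)) · u_1 = 0  (should be 0).
Check: (v - proj_W(v)) · u_2 = 0  (should be 0).
Result: proj_W(v) = (8/5, 9/5, 19/5, 3/5).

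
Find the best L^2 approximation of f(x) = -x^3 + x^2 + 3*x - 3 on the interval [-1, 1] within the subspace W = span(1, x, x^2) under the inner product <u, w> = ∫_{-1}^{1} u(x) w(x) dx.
g(x) = x^2 + 12*x/5 - 3

The best approximation g ∈ W is the orthogonal projection of f onto W. Writing g = a_0 + a_1 x + a_2 x^2, the coefficients solve the normal equations G · a = b where
  G_{ij} = <φ_i, φ_j> and b_i = <f, φ_i>, with φ_0 = 1, φ_1 = x, φ_2 = x^2.
G =
  [2, 0, 2/3]
  [0, 2/3, 0]
  [2/3, 0, 2/5],
b = (-16/3, 8/5, -8/5).
Solving gives a_0 = -3, a_1 = 12/5, a_2 = 1, so
  g(x) = x^2 + 12*x/5 - 3.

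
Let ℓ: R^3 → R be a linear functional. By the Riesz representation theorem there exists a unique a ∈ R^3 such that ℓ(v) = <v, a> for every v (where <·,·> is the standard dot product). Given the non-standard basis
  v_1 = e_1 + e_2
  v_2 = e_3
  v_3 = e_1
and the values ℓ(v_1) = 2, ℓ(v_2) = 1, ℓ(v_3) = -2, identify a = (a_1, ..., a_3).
a = (-2, 4, 1)

Write a = (a_1, ..., a_3) in the standard basis. For each basis vector v_i, ℓ(v_i) = <v_i, a> is a linear equation in the a_j's. Collect the n equations into a matrix system V a = ℓ, where row i of V is v_i (expressed in the standard basis). Since V is invertible (lower-triangular with 1s on the diagonal, up to permutation), solve by back-substitution:
  V =
[[1, 1, 0],
 [0, 0, 1],
 [1, 0, 0]]
  V a = (2, 1, -2)
Solving gives a = (-2, 4, 1).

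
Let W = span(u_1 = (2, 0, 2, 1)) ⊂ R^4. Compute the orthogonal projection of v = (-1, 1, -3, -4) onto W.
proj_W(v) = (-8/3, 0, -8/3, -4/3)

Set up U = [u_1 | ... | u_1] ∈ R^(4×1). The projector onto W = col(U) is P = U (U^T U)^(-1) U^T.
Compute U^T U =
  [9],
and U^T v = (-12).
Solve U^T U · c = U^T v for the coefficients: c = (-4/3). The projection is proj_W(v) = U c.
Check: (v - proj_W(v)) · u_1 = 0  (should be 0).
Result: proj_W(v) = (-8/3, 0, -8/3, -4/3).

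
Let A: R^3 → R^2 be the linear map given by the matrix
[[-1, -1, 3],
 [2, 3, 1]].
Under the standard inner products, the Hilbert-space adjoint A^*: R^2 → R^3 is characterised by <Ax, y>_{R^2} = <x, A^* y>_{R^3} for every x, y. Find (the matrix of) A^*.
A^* = A^T =
[[-1, 2],
 [-1, 3],
 [3, 1]]

For real matrices with standard dot products, the defining identity <Ax, y> = <x, A^* y> gives (Ax)^T y = x^T (A^*) y, i.e. x^T A^T y = x^T (A^*) y. Since this holds for all x, y, we must have A^* = A^T. Therefore
A^* =
[[-1, 2],
 [-1, 3],
 [3, 1]].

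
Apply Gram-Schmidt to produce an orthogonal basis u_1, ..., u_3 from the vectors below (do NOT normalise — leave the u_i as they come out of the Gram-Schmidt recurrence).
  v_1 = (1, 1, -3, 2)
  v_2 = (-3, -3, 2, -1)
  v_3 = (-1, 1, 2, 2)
Orthogonal basis:
  u_1 = (1, 1, -3, 2)
  u_2 = (-31/15, -31/15, -4/5, 13/15)
  u_3 = (-125/149, 173/149, 240/149, 336/149)

Apply the Gram-Schmidt recurrence
  u_1 = v_1
  u_i = v_i − Σ_{j<i} ((v_i · u_j) / (u_j · u_j)) · u_j.

Step by step this gives:
  u_1 = (1, 1, -3, 2)
  u_2 = (-31/15, -31/15, -4/5, 13/15)
  u_3 = (-125/149, 173/149, 240/149, 336/149)

Orthogonality check:
  u_2 · u_1 = 0 (should be 0)
  u_3 · u_1 = 0 (should be 0)
  u_3 · u_2 = 0 (should be 0)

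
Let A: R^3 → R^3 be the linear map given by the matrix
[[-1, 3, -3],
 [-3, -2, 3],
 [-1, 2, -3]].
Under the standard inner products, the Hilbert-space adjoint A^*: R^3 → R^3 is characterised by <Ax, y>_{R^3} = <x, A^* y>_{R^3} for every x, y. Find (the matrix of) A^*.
A^* = A^T =
[[-1, -3, -1],
 [3, -2, 2],
 [-3, 3, -3]]

For real matrices with standard dot products, the defining identity <Ax, y> = <x, A^* y> gives (Ax)^T y = x^T (A^*) y, i.e. x^T A^T y = x^T (A^*) y. Since this holds for all x, y, we must have A^* = A^T. Therefore
A^* =
[[-1, -3, -1],
 [3, -2, 2],
 [-3, 3, -3]].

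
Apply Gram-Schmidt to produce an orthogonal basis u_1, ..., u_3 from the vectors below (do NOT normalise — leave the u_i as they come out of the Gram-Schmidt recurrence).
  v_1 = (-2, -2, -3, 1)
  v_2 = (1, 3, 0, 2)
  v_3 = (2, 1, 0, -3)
Orthogonal basis:
  u_1 = (-2, -2, -3, 1)
  u_2 = (1/3, 7/3, -1, 7/3)
  u_3 = (10/9, 7/9, -11/6, -31/18)

Apply the Gram-Schmidt recurrence
  u_1 = v_1
  u_i = v_i − Σ_{j<i} ((v_i · u_j) / (u_j · u_j)) · u_j.

Step by step this gives:
  u_1 = (-2, -2, -3, 1)
  u_2 = (1/3, 7/3, -1, 7/3)
  u_3 = (10/9, 7/9, -11/6, -31/18)

Orthogonality check:
  u_2 · u_1 = 0 (should be 0)
  u_3 · u_1 = 0 (should be 0)
  u_3 · u_2 = 0 (should be 0)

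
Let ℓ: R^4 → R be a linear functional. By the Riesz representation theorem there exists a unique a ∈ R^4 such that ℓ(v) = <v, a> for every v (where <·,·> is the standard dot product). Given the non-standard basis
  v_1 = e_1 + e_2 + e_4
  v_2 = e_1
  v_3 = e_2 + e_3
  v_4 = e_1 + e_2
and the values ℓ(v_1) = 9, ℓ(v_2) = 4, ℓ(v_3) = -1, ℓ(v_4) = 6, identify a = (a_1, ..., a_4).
a = (4, 2, -3, 3)

Write a = (a_1, ..., a_4) in the standard basis. For each basis vector v_i, ℓ(v_i) = <v_i, a> is a linear equation in the a_j's. Collect the n equations into a matrix system V a = ℓ, where row i of V is v_i (expressed in the standard basis). Since V is invertible (lower-triangular with 1s on the diagonal, up to permutation), solve by back-substitution:
  V =
[[1, 1, 0, 1],
 [1, 0, 0, 0],
 [0, 1, 1, 0],
 [1, 1, 0, 0]]
  V a = (9, 4, -1, 6)
Solving gives a = (4, 2, -3, 3).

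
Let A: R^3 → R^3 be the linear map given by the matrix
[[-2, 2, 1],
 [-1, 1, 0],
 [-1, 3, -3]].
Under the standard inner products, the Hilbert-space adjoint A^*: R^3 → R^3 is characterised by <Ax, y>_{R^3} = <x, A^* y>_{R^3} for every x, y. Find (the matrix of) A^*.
A^* = A^T =
[[-2, -1, -1],
 [2, 1, 3],
 [1, 0, -3]]

For real matrices with standard dot products, the defining identity <Ax, y> = <x, A^* y> gives (Ax)^T y = x^T (A^*) y, i.e. x^T A^T y = x^T (A^*) y. Since this holds for all x, y, we must have A^* = A^T. Therefore
A^* =
[[-2, -1, -1],
 [2, 1, 3],
 [1, 0, -3]].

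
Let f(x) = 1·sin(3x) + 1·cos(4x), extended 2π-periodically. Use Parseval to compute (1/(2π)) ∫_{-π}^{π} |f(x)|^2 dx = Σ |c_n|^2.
Σ |c_n|^2 = 1

Expand |f|^2 and use orthogonality of {sin(nx), cos(mx)} on [-π, π]:
  ∫_{-π}^{π} sin(nx)^2 dx = π, ∫ cos(mx)^2 dx = π, and cross terms integrate to 0.
So ∫_{-π}^{π} f(x)^2 dx = 1^2 · π + 1^2 · π = (1 + 1)π.
Divide by 2π: (1 + 1)/2 = 1.
By Parseval, this equals Σ |c_n|^2.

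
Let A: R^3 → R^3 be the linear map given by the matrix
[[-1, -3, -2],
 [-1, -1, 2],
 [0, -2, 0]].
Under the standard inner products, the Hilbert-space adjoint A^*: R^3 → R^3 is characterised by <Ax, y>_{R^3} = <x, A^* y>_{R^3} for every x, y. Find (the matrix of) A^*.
A^* = A^T =
[[-1, -1, 0],
 [-3, -1, -2],
 [-2, 2, 0]]

For real matrices with standard dot products, the defining identity <Ax, y> = <x, A^* y> gives (Ax)^T y = x^T (A^*) y, i.e. x^T A^T y = x^T (A^*) y. Since this holds for all x, y, we must have A^* = A^T. Therefore
A^* =
[[-1, -1, 0],
 [-3, -1, -2],
 [-2, 2, 0]].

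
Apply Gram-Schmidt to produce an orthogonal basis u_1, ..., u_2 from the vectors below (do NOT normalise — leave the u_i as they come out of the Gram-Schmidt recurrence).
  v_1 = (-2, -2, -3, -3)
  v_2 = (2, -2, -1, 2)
Orthogonal basis:
  u_1 = (-2, -2, -3, -3)
  u_2 = (23/13, -29/13, -35/26, 43/26)

Apply the Gram-Schmidt recurrence
  u_1 = v_1
  u_i = v_i − Σ_{j<i} ((v_i · u_j) / (u_j · u_j)) · u_j.

Step by step this gives:
  u_1 = (-2, -2, -3, -3)
  u_2 = (23/13, -29/13, -35/26, 43/26)

Orthogonality check:
  u_2 · u_1 = 0 (should be 0)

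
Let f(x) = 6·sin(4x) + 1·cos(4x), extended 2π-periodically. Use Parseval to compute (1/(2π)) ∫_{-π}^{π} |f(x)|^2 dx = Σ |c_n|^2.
Σ |c_n|^2 = 37/2

Expand |f|^2 and use orthogonality of {sin(nx), cos(mx)} on [-π, π]:
  ∫_{-π}^{π} sin(nx)^2 dx = π, ∫ cos(mx)^2 dx = π, and cross terms integrate to 0.
So ∫_{-π}^{π} f(x)^2 dx = 6^2 · π + 1^2 · π = (36 + 1)π.
Divide by 2π: (36 + 1)/2 = 37/2.
By Parseval, this equals Σ |c_n|^2.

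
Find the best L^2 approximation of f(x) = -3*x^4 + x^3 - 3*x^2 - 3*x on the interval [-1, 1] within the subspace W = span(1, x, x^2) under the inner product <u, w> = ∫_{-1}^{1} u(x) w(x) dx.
g(x) = -39*x^2/7 - 12*x/5 + 9/35

The best approximation g ∈ W is the orthogonal projection of f onto W. Writing g = a_0 + a_1 x + a_2 x^2, the coefficients solve the normal equations G · a = b where
  G_{ij} = <φ_i, φ_j> and b_i = <f, φ_i>, with φ_0 = 1, φ_1 = x, φ_2 = x^2.
G =
  [2, 0, 2/3]
  [0, 2/3, 0]
  [2/3, 0, 2/5],
b = (-16/5, -8/5, -72/35).
Solving gives a_0 = 9/35, a_1 = -12/5, a_2 = -39/7, so
  g(x) = -39*x^2/7 - 12*x/5 + 9/35.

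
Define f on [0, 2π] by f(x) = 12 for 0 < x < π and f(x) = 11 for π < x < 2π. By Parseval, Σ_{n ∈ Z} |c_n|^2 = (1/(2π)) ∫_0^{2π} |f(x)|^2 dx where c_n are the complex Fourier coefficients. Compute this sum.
Σ |c_n|^2 = 265/2

Parseval equates the L^2 energy of f (normalised by 1/(2π)) with the ℓ^2 sum of its Fourier coefficients: (1/(2π)) ∫_0^{2π} |f|^2 = Σ |c_n|^2.
Compute the left side: (1/(2π)) [∫_0^π 12^2 dx + ∫_π^{2π} 11^2 dx] = (1/(2π)) · (144π + 121π) = (144 + 121)/2 = 265/2.
So Σ_{n ∈ Z} |c_n|^2 = 265/2.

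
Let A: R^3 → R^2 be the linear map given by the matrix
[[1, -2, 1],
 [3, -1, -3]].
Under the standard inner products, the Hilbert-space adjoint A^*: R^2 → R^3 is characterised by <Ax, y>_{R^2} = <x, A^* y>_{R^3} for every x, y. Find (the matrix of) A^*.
A^* = A^T =
[[1, 3],
 [-2, -1],
 [1, -3]]

For real matrices with standard dot products, the defining identity <Ax, y> = <x, A^* y> gives (Ax)^T y = x^T (A^*) y, i.e. x^T A^T y = x^T (A^*) y. Since this holds for all x, y, we must have A^* = A^T. Therefore
A^* =
[[1, 3],
 [-2, -1],
 [1, -3]].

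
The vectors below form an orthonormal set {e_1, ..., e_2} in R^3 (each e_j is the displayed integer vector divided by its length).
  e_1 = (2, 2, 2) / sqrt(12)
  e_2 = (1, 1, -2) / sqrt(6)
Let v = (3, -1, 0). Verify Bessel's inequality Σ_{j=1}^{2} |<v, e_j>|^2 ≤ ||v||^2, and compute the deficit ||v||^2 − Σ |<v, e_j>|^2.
Σ |<v, e_j>|^2 = 2; ||v||^2 = 10; deficit = 8

Write each e_j = u_j / sqrt(<u_j, u_j>) where u_j is the displayed integer vector. Then <v, e_j> = <v, u_j> / sqrt(<u_j, u_j>), so |<v, e_j>|^2 = <v, u_j>^2 / <u_j, u_j>.
Coefficients: <v, e_1> = 4/sqrt(12), <v, e_2> = 2/sqrt(6).
Square and sum: Σ |<v, e_j>|^2 = 2.
Compute ||v||^2 = v·v = 10.
Deficit = 10 − 2 = 8 ≥ 0, confirming Bessel's inequality. (The deficit equals ||v − Σ <v,e_j> e_j||^2, the squared distance from v to span{e_j}.)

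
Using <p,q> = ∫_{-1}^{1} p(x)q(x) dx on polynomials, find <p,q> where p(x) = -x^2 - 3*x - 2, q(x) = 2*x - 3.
<p,q> = 10

Expand the product: p(x)·q(x) = -2*x^3 - 3*x^2 + 5*x + 6.
∫_{-1}^{1} of each monomial x^k gives [2/(k+1) if k even, 0 if k odd]. Integrating term-by-term (or equivalently evaluating the antiderivative F(x) = -x^4/2 - x^3 + 5*x^2/2 + 6*x at the endpoints):
  F(1) − F(−1) = 7 − (-3) = 10.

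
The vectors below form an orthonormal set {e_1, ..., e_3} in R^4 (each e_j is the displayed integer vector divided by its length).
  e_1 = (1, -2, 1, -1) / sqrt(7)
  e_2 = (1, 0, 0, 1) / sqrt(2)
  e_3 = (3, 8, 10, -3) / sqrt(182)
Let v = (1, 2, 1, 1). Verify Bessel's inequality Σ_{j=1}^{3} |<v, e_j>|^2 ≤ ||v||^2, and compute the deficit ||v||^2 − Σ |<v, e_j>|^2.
Σ |<v, e_j>|^2 = 7; ||v||^2 = 7; deficit = 0

Write each e_j = u_j / sqrt(<u_j, u_j>) where u_j is the displayed integer vector. Then <v, e_j> = <v, u_j> / sqrt(<u_j, u_j>), so |<v, e_j>|^2 = <v, u_j>^2 / <u_j, u_j>.
Coefficients: <v, e_1> = -3/sqrt(7), <v, e_2> = 2/sqrt(2), <v, e_3> = 26/sqrt(182).
Square and sum: Σ |<v, e_j>|^2 = 7.
Compute ||v||^2 = v·v = 7.
Deficit = 7 − 7 = 0 ≥ 0, confirming Bessel's inequality. (The deficit equals ||v − Σ <v,e_j> e_j||^2, the squared distance from v to span{e_j}.)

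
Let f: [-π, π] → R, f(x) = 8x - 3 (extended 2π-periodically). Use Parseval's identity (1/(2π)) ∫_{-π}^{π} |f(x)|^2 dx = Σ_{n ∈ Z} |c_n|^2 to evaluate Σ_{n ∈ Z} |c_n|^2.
Σ |c_n|^2 = 64π^2/3 + 9

Expand and integrate term by term over [-π, π]:
  ∫ (8x)^2 dx = 64·(2π^3/3); ∫ 2·8·(-3)·x dx = 0 (odd integrand); ∫ (-3)^2 dx = 9·2π.
So (1/(2π)) ∫_{-π}^{π} (8x - 3)^2 dx = 64π^2/3 + 9 = 64π^2/3 + 9.
Parseval ⇒ Σ |c_n|^2 = 64π^2/3 + 9.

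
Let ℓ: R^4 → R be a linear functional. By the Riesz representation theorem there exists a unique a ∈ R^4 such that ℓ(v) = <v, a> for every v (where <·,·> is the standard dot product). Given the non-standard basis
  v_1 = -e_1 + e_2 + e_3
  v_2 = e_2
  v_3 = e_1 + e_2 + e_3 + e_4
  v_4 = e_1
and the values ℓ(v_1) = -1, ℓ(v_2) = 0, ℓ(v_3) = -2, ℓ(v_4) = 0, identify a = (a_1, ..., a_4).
a = (0, 0, -1, -1)

Write a = (a_1, ..., a_4) in the standard basis. For each basis vector v_i, ℓ(v_i) = <v_i, a> is a linear equation in the a_j's. Collect the n equations into a matrix system V a = ℓ, where row i of V is v_i (expressed in the standard basis). Since V is invertible (lower-triangular with 1s on the diagonal, up to permutation), solve by back-substitution:
  V =
[[-1, 1, 1, 0],
 [0, 1, 0, 0],
 [1, 1, 1, 1],
 [1, 0, 0, 0]]
  V a = (-1, 0, -2, 0)
Solving gives a = (0, 0, -1, -1).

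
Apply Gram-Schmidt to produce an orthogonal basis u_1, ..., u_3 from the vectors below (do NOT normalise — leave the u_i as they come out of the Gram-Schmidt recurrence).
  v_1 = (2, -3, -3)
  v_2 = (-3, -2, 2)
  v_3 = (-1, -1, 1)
Orthogonal basis:
  u_1 = (2, -3, -3)
  u_2 = (-27/11, -31/11, 13/11)
  u_3 = (36/169, -15/169, 3/13)

Apply the Gram-Schmidt recurrence
  u_1 = v_1
  u_i = v_i − Σ_{j<i} ((v_i · u_j) / (u_j · u_j)) · u_j.

Step by step this gives:
  u_1 = (2, -3, -3)
  u_2 = (-27/11, -31/11, 13/11)
  u_3 = (36/169, -15/169, 3/13)

Orthogonality check:
  u_2 · u_1 = 0 (should be 0)
  u_3 · u_1 = 0 (should be 0)
  u_3 · u_2 = 0 (should be 0)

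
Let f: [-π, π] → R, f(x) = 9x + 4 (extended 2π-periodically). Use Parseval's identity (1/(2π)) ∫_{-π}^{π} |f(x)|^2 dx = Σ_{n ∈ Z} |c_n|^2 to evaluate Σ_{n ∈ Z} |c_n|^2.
Σ |c_n|^2 = 27π^2 + 16

Expand and integrate term by term over [-π, π]:
  ∫ (9x)^2 dx = 81·(2π^3/3); ∫ 2·9·(4)·x dx = 0 (odd integrand); ∫ 4^2 dx = 16·2π.
So (1/(2π)) ∫_{-π}^{π} (9x + 4)^2 dx = 81π^2/3 + 16 = 27π^2 + 16.
Parseval ⇒ Σ |c_n|^2 = 27π^2 + 16.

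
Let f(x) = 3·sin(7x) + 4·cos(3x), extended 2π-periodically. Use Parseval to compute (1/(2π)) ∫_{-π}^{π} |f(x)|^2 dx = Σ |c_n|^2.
Σ |c_n|^2 = 25/2

Expand |f|^2 and use orthogonality of {sin(nx), cos(mx)} on [-π, π]:
  ∫_{-π}^{π} sin(nx)^2 dx = π, ∫ cos(mx)^2 dx = π, and cross terms integrate to 0.
So ∫_{-π}^{π} f(x)^2 dx = 3^2 · π + 4^2 · π = (9 + 16)π.
Divide by 2π: (9 + 16)/2 = 25/2.
By Parseval, this equals Σ |c_n|^2.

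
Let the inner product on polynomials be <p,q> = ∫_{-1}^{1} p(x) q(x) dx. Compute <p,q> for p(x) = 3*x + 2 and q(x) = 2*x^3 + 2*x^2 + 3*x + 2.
<p,q> = 286/15

Expand the product: p(x)·q(x) = 6*x^4 + 10*x^3 + 13*x^2 + 12*x + 4.
∫_{-1}^{1} of each monomial x^k gives [2/(k+1) if k even, 0 if k odd]. Integrating term-by-term (or equivalently evaluating the antiderivative F(x) = 6*x^5/5 + 5*x^4/2 + 13*x^3/3 + 6*x^2 + 4*x at the endpoints):
  F(1) − F(−1) = 541/30 − (-31/30) = 286/15.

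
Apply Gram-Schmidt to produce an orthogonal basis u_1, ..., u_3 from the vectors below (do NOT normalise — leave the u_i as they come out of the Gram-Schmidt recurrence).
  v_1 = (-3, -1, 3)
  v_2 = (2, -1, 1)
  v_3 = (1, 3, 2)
Orthogonal basis:
  u_1 = (-3, -1, 3)
  u_2 = (32/19, -21/19, 25/19)
  u_3 = (39/55, 351/110, 39/22)

Apply the Gram-Schmidt recurrence
  u_1 = v_1
  u_i = v_i − Σ_{j<i} ((v_i · u_j) / (u_j · u_j)) · u_j.

Step by step this gives:
  u_1 = (-3, -1, 3)
  u_2 = (32/19, -21/19, 25/19)
  u_3 = (39/55, 351/110, 39/22)

Orthogonality check:
  u_2 · u_1 = 0 (should be 0)
  u_3 · u_1 = 0 (should be 0)
  u_3 · u_2 = 0 (should be 0)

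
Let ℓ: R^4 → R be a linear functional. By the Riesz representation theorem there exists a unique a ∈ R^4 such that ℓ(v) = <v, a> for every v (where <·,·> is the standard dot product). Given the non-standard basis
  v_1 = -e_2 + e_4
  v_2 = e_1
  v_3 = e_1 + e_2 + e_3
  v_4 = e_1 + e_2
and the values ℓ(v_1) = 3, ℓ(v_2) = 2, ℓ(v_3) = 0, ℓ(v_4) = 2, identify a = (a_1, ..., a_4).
a = (2, 0, -2, 3)

Write a = (a_1, ..., a_4) in the standard basis. For each basis vector v_i, ℓ(v_i) = <v_i, a> is a linear equation in the a_j's. Collect the n equations into a matrix system V a = ℓ, where row i of V is v_i (expressed in the standard basis). Since V is invertible (lower-triangular with 1s on the diagonal, up to permutation), solve by back-substitution:
  V =
[[0, -1, 0, 1],
 [1, 0, 0, 0],
 [1, 1, 1, 0],
 [1, 1, 0, 0]]
  V a = (3, 2, 0, 2)
Solving gives a = (2, 0, -2, 3).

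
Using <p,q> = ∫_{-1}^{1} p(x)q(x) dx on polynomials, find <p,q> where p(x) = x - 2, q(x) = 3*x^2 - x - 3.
<p,q> = 22/3

Expand the product: p(x)·q(x) = 3*x^3 - 7*x^2 - x + 6.
∫_{-1}^{1} of each monomial x^k gives [2/(k+1) if k even, 0 if k odd]. Integrating term-by-term (or equivalently evaluating the antiderivative F(x) = 3*x^4/4 - 7*x^3/3 - x^2/2 + 6*x at the endpoints):
  F(1) − F(−1) = 47/12 − (-41/12) = 22/3.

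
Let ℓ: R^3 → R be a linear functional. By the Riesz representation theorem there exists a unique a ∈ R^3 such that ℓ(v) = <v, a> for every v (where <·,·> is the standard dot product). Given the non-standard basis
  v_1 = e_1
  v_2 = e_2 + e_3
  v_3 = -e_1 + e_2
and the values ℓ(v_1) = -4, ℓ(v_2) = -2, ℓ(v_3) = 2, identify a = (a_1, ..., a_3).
a = (-4, -2, 0)

Write a = (a_1, ..., a_3) in the standard basis. For each basis vector v_i, ℓ(v_i) = <v_i, a> is a linear equation in the a_j's. Collect the n equations into a matrix system V a = ℓ, where row i of V is v_i (expressed in the standard basis). Since V is invertible (lower-triangular with 1s on the diagonal, up to permutation), solve by back-substitution:
  V =
[[1, 0, 0],
 [0, 1, 1],
 [-1, 1, 0]]
  V a = (-4, -2, 2)
Solving gives a = (-4, -2, 0).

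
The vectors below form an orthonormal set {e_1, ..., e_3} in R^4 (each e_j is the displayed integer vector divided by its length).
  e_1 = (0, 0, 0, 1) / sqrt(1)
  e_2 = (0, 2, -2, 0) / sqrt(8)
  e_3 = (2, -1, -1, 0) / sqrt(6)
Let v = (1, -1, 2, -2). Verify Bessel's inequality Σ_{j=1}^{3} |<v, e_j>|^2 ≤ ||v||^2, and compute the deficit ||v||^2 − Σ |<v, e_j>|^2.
Σ |<v, e_j>|^2 = 26/3; ||v||^2 = 10; deficit = 4/3

Write each e_j = u_j / sqrt(<u_j, u_j>) where u_j is the displayed integer vector. Then <v, e_j> = <v, u_j> / sqrt(<u_j, u_j>), so |<v, e_j>|^2 = <v, u_j>^2 / <u_j, u_j>.
Coefficients: <v, e_1> = -2/sqrt(1), <v, e_2> = -6/sqrt(8), <v, e_3> = 1/sqrt(6).
Square and sum: Σ |<v, e_j>|^2 = 26/3.
Compute ||v||^2 = v·v = 10.
Deficit = 10 − 26/3 = 4/3 ≥ 0, confirming Bessel's inequality. (The deficit equals ||v − Σ <v,e_j> e_j||^2, the squared distance from v to span{e_j}.)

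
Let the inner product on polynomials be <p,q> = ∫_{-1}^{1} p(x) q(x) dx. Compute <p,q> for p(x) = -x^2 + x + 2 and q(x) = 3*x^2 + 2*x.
<p,q> = 62/15

Expand the product: p(x)·q(x) = -3*x^4 + x^3 + 8*x^2 + 4*x.
∫_{-1}^{1} of each monomial x^k gives [2/(k+1) if k even, 0 if k odd]. Integrating term-by-term (or equivalently evaluating the antiderivative F(x) = -3*x^5/5 + x^4/4 + 8*x^3/3 + 2*x^2 at the endpoints):
  F(1) − F(−1) = 259/60 − (11/60) = 62/15.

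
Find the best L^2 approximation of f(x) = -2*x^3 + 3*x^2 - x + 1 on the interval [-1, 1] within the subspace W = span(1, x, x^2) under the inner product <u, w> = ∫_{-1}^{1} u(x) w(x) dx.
g(x) = 3*x^2 - 11*x/5 + 1

The best approximation g ∈ W is the orthogonal projection of f onto W. Writing g = a_0 + a_1 x + a_2 x^2, the coefficients solve the normal equations G · a = b where
  G_{ij} = <φ_i, φ_j> and b_i = <f, φ_i>, with φ_0 = 1, φ_1 = x, φ_2 = x^2.
G =
  [2, 0, 2/3]
  [0, 2/3, 0]
  [2/3, 0, 2/5],
b = (4, -22/15, 28/15).
Solving gives a_0 = 1, a_1 = -11/5, a_2 = 3, so
  g(x) = 3*x^2 - 11*x/5 + 1.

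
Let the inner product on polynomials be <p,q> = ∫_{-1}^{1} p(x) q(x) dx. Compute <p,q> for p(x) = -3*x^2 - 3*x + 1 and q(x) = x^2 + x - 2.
<p,q> = -38/15

Expand the product: p(x)·q(x) = -3*x^4 - 6*x^3 + 4*x^2 + 7*x - 2.
∫_{-1}^{1} of each monomial x^k gives [2/(k+1) if k even, 0 if k odd]. Integrating term-by-term (or equivalently evaluating the antiderivative F(x) = -3*x^5/5 - 3*x^4/2 + 4*x^3/3 + 7*x^2/2 - 2*x at the endpoints):
  F(1) − F(−1) = 11/15 − (49/15) = -38/15.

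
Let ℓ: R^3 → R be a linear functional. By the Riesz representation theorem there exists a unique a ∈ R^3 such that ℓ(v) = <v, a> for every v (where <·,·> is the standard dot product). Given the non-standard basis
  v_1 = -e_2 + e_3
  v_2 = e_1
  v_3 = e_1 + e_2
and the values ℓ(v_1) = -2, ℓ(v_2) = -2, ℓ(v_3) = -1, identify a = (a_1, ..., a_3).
a = (-2, 1, -1)

Write a = (a_1, ..., a_3) in the standard basis. For each basis vector v_i, ℓ(v_i) = <v_i, a> is a linear equation in the a_j's. Collect the n equations into a matrix system V a = ℓ, where row i of V is v_i (expressed in the standard basis). Since V is invertible (lower-triangular with 1s on the diagonal, up to permutation), solve by back-substitution:
  V =
[[0, -1, 1],
 [1, 0, 0],
 [1, 1, 0]]
  V a = (-2, -2, -1)
Solving gives a = (-2, 1, -1).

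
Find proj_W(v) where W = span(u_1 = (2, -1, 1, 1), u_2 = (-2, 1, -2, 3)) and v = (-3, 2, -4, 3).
proj_W(v) = (-201/55, 201/110, -34/11, 71/22)

Set up U = [u_1 | ... | u_2] ∈ R^(4×2). The projector onto W = col(U) is P = U (U^T U)^(-1) U^T.
Compute U^T U =
  [7, -4]
  [-4, 18],
and U^T v = (-9, 25).
Solve U^T U · c = U^T v for the coefficients: c = (-31/55, 139/110). The projection is proj_W(v) = U c.
Check: (v - proj_W(v)) · u_1 = 0  (should be 0).
Check: (v - proj_W(v)) · u_2 = 0  (should be 0).
Result: proj_W(v) = (-201/55, 201/110, -34/11, 71/22).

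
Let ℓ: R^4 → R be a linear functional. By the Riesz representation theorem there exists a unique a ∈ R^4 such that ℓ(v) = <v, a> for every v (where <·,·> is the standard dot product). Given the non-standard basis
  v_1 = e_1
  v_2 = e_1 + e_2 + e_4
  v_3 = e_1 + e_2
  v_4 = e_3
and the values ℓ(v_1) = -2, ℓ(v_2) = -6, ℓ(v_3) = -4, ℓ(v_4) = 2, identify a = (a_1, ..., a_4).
a = (-2, -2, 2, -2)

Write a = (a_1, ..., a_4) in the standard basis. For each basis vector v_i, ℓ(v_i) = <v_i, a> is a linear equation in the a_j's. Collect the n equations into a matrix system V a = ℓ, where row i of V is v_i (expressed in the standard basis). Since V is invertible (lower-triangular with 1s on the diagonal, up to permutation), solve by back-substitution:
  V =
[[1, 0, 0, 0],
 [1, 1, 0, 1],
 [1, 1, 0, 0],
 [0, 0, 1, 0]]
  V a = (-2, -6, -4, 2)
Solving gives a = (-2, -2, 2, -2).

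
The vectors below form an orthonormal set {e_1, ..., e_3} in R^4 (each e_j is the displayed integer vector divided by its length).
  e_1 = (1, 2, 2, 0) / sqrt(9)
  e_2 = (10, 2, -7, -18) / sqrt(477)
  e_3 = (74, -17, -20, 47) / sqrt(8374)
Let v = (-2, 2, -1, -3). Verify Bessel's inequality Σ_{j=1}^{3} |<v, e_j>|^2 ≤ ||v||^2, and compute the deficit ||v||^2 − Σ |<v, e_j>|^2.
Σ |<v, e_j>|^2 = 2403/158; ||v||^2 = 18; deficit = 441/158

Write each e_j = u_j / sqrt(<u_j, u_j>) where u_j is the displayed integer vector. Then <v, e_j> = <v, u_j> / sqrt(<u_j, u_j>), so |<v, e_j>|^2 = <v, u_j>^2 / <u_j, u_j>.
Coefficients: <v, e_1> = 0/sqrt(9), <v, e_2> = 45/sqrt(477), <v, e_3> = -303/sqrt(8374).
Square and sum: Σ |<v, e_j>|^2 = 2403/158.
Compute ||v||^2 = v·v = 18.
Deficit = 18 − 2403/158 = 441/158 ≥ 0, confirming Bessel's inequality. (The deficit equals ||v − Σ <v,e_j> e_j||^2, the squared distance from v to span{e_j}.)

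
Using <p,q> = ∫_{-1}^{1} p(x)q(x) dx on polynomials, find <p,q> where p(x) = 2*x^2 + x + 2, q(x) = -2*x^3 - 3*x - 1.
<p,q> = -122/15

Expand the product: p(x)·q(x) = -4*x^5 - 2*x^4 - 10*x^3 - 5*x^2 - 7*x - 2.
∫_{-1}^{1} of each monomial x^k gives [2/(k+1) if k even, 0 if k odd]. Integrating term-by-term (or equivalently evaluating the antiderivative F(x) = -2*x^6/3 - 2*x^5/5 - 5*x^4/2 - 5*x^3/3 - 7*x^2/2 - 2*x at the endpoints):
  F(1) − F(−1) = -161/15 − (-13/5) = -122/15.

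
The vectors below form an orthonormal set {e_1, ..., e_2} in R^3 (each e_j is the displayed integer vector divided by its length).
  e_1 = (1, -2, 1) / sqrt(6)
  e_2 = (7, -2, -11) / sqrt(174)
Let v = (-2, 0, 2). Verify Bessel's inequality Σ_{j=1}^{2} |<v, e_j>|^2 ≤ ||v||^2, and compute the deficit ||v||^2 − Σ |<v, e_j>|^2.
Σ |<v, e_j>|^2 = 216/29; ||v||^2 = 8; deficit = 16/29

Write each e_j = u_j / sqrt(<u_j, u_j>) where u_j is the displayed integer vector. Then <v, e_j> = <v, u_j> / sqrt(<u_j, u_j>), so |<v, e_j>|^2 = <v, u_j>^2 / <u_j, u_j>.
Coefficients: <v, e_1> = 0/sqrt(6), <v, e_2> = -36/sqrt(174).
Square and sum: Σ |<v, e_j>|^2 = 216/29.
Compute ||v||^2 = v·v = 8.
Deficit = 8 − 216/29 = 16/29 ≥ 0, confirming Bessel's inequality. (The deficit equals ||v − Σ <v,e_j> e_j||^2, the squared distance from v to span{e_j}.)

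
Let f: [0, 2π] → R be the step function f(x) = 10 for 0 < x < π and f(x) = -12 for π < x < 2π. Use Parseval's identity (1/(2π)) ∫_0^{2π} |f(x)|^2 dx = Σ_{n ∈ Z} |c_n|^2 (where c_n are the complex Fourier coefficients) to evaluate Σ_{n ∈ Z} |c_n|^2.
Σ |c_n|^2 = 122

Parseval equates the L^2 energy of f (normalised by 1/(2π)) with the ℓ^2 sum of its Fourier coefficients: (1/(2π)) ∫_0^{2π} |f|^2 = Σ |c_n|^2.
Compute the left side: (1/(2π)) [∫_0^π 10^2 dx + ∫_π^{2π} (-12)^2 dx] = (1/(2π)) · (100π + 144π) = (100 + 144)/2 = 122.
So Σ_{n ∈ Z} |c_n|^2 = 122.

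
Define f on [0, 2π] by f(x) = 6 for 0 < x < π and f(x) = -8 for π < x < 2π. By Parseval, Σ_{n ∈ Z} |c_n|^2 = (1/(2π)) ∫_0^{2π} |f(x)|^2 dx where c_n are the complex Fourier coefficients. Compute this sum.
Σ |c_n|^2 = 50

Parseval equates the L^2 energy of f (normalised by 1/(2π)) with the ℓ^2 sum of its Fourier coefficients: (1/(2π)) ∫_0^{2π} |f|^2 = Σ |c_n|^2.
Compute the left side: (1/(2π)) [∫_0^π 6^2 dx + ∫_π^{2π} (-8)^2 dx] = (1/(2π)) · (36π + 64π) = (36 + 64)/2 = 50.
So Σ_{n ∈ Z} |c_n|^2 = 50.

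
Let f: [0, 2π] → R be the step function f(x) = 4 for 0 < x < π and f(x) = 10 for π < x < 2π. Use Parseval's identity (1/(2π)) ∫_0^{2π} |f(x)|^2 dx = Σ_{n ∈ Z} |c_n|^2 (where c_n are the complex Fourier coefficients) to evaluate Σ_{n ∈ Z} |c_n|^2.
Σ |c_n|^2 = 58

Parseval equates the L^2 energy of f (normalised by 1/(2π)) with the ℓ^2 sum of its Fourier coefficients: (1/(2π)) ∫_0^{2π} |f|^2 = Σ |c_n|^2.
Compute the left side: (1/(2π)) [∫_0^π 4^2 dx + ∫_π^{2π} 10^2 dx] = (1/(2π)) · (16π + 100π) = (16 + 100)/2 = 58.
So Σ_{n ∈ Z} |c_n|^2 = 58.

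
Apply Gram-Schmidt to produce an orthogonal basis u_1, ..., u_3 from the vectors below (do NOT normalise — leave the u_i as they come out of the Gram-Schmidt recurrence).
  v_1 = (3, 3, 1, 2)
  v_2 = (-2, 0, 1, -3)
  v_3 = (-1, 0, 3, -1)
Orthogonal basis:
  u_1 = (3, 3, 1, 2)
  u_2 = (-13/23, 33/23, 34/23, -47/23)
  u_3 = (-19/67, -60/67, 127/67, 55/67)

Apply the Gram-Schmidt recurrence
  u_1 = v_1
  u_i = v_i − Σ_{j<i} ((v_i · u_j) / (u_j · u_j)) · u_j.

Step by step this gives:
  u_1 = (3, 3, 1, 2)
  u_2 = (-13/23, 33/23, 34/23, -47/23)
  u_3 = (-19/67, -60/67, 127/67, 55/67)

Orthogonality check:
  u_2 · u_1 = 0 (should be 0)
  u_3 · u_1 = 0 (should be 0)
  u_3 · u_2 = 0 (should be 0)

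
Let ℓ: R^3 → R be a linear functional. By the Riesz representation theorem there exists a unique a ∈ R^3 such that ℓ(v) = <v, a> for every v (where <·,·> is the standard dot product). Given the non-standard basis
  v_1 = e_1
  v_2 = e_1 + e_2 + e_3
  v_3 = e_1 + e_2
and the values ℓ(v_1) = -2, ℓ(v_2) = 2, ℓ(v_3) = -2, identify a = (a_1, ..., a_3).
a = (-2, 0, 4)

Write a = (a_1, ..., a_3) in the standard basis. For each basis vector v_i, ℓ(v_i) = <v_i, a> is a linear equation in the a_j's. Collect the n equations into a matrix system V a = ℓ, where row i of V is v_i (expressed in the standard basis). Since V is invertible (lower-triangular with 1s on the diagonal, up to permutation), solve by back-substitution:
  V =
[[1, 0, 0],
 [1, 1, 1],
 [1, 1, 0]]
  V a = (-2, 2, -2)
Solving gives a = (-2, 0, 4).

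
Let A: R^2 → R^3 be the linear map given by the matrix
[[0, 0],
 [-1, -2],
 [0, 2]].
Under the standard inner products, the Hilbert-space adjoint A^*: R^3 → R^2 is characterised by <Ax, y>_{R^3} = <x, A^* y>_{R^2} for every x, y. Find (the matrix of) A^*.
A^* = A^T =
[[0, -1, 0],
 [0, -2, 2]]

For real matrices with standard dot products, the defining identity <Ax, y> = <x, A^* y> gives (Ax)^T y = x^T (A^*) y, i.e. x^T A^T y = x^T (A^*) y. Since this holds for all x, y, we must have A^* = A^T. Therefore
A^* =
[[0, -1, 0],
 [0, -2, 2]].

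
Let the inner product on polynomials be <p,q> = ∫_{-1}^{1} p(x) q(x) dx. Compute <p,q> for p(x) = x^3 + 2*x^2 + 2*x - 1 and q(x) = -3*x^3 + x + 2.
<p,q> = -20/7

Expand the product: p(x)·q(x) = -3*x^6 - 6*x^5 - 5*x^4 + 7*x^3 + 6*x^2 + 3*x - 2.
∫_{-1}^{1} of each monomial x^k gives [2/(k+1) if k even, 0 if k odd]. Integrating term-by-term (or equivalently evaluating the antiderivative F(x) = -3*x^7/7 - x^6 - x^5 + 7*x^4/4 + 2*x^3 + 3*x^2/2 - 2*x at the endpoints):
  F(1) − F(−1) = 23/28 − (103/28) = -20/7.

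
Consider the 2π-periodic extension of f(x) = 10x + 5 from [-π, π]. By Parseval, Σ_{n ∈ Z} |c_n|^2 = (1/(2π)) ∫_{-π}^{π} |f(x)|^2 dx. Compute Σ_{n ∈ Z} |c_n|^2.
Σ |c_n|^2 = 100π^2/3 + 25

Expand and integrate term by term over [-π, π]:
  ∫ (10x)^2 dx = 100·(2π^3/3); ∫ 2·10·(5)·x dx = 0 (odd integrand); ∫ 5^2 dx = 25·2π.
So (1/(2π)) ∫_{-π}^{π} (10x + 5)^2 dx = 100π^2/3 + 25 = 100π^2/3 + 25.
Parseval ⇒ Σ |c_n|^2 = 100π^2/3 + 25.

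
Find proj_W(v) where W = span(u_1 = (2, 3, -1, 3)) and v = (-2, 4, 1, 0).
proj_W(v) = (14/23, 21/23, -7/23, 21/23)

Set up U = [u_1 | ... | u_1] ∈ R^(4×1). The projector onto W = col(U) is P = U (U^T U)^(-1) U^T.
Compute U^T U =
  [23],
and U^T v = (7).
Solve U^T U · c = U^T v for the coefficients: c = (7/23). The projection is proj_W(v) = U c.
Check: (v - proj_W(v)) · u_1 = 0  (should be 0).
Result: proj_W(v) = (14/23, 21/23, -7/23, 21/23).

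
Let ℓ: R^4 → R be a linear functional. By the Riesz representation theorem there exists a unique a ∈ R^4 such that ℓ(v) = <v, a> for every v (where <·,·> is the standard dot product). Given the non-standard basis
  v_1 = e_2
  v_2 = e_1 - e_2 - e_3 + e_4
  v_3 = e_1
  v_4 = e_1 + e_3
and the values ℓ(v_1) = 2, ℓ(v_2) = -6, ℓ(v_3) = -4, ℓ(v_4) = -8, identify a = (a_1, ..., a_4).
a = (-4, 2, -4, -4)

Write a = (a_1, ..., a_4) in the standard basis. For each basis vector v_i, ℓ(v_i) = <v_i, a> is a linear equation in the a_j's. Collect the n equations into a matrix system V a = ℓ, where row i of V is v_i (expressed in the standard basis). Since V is invertible (lower-triangular with 1s on the diagonal, up to permutation), solve by back-substitution:
  V =
[[0, 1, 0, 0],
 [1, -1, -1, 1],
 [1, 0, 0, 0],
 [1, 0, 1, 0]]
  V a = (2, -6, -4, -8)
Solving gives a = (-4, 2, -4, -4).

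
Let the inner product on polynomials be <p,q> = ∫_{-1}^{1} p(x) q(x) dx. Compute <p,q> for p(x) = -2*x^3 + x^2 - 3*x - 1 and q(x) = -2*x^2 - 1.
<p,q> = 28/15

Expand the product: p(x)·q(x) = 4*x^5 - 2*x^4 + 8*x^3 + x^2 + 3*x + 1.
∫_{-1}^{1} of each monomial x^k gives [2/(k+1) if k even, 0 if k odd]. Integrating term-by-term (or equivalently evaluating the antiderivative F(x) = 2*x^6/3 - 2*x^5/5 + 2*x^4 + x^3/3 + 3*x^2/2 + x at the endpoints):
  F(1) − F(−1) = 51/10 − (97/30) = 28/15.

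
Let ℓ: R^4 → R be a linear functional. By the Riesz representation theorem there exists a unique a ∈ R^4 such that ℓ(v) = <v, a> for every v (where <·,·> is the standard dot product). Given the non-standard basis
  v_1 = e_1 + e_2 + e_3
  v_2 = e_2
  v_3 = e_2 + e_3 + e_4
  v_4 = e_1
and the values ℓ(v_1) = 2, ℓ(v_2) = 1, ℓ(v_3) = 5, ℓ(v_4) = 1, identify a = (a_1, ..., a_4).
a = (1, 1, 0, 4)

Write a = (a_1, ..., a_4) in the standard basis. For each basis vector v_i, ℓ(v_i) = <v_i, a> is a linear equation in the a_j's. Collect the n equations into a matrix system V a = ℓ, where row i of V is v_i (expressed in the standard basis). Since V is invertible (lower-triangular with 1s on the diagonal, up to permutation), solve by back-substitution:
  V =
[[1, 1, 1, 0],
 [0, 1, 0, 0],
 [0, 1, 1, 1],
 [1, 0, 0, 0]]
  V a = (2, 1, 5, 1)
Solving gives a = (1, 1, 0, 4).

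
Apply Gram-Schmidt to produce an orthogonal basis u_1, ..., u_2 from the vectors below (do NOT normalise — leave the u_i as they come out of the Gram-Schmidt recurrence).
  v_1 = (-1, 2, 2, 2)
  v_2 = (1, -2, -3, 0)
Orthogonal basis:
  u_1 = (-1, 2, 2, 2)
  u_2 = (2/13, -4/13, -17/13, 22/13)

Apply the Gram-Schmidt recurrence
  u_1 = v_1
  u_i = v_i − Σ_{j<i} ((v_i · u_j) / (u_j · u_j)) · u_j.

Step by step this gives:
  u_1 = (-1, 2, 2, 2)
  u_2 = (2/13, -4/13, -17/13, 22/13)

Orthogonality check:
  u_2 · u_1 = 0 (should be 0)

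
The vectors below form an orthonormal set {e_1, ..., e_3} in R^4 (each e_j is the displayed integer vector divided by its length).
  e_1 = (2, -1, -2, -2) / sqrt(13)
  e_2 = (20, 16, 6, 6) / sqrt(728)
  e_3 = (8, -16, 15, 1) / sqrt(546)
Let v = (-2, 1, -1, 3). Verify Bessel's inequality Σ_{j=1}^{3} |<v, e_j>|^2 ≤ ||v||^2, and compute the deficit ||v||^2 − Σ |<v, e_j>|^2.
Σ |<v, e_j>|^2 = 389/39; ||v||^2 = 15; deficit = 196/39

Write each e_j = u_j / sqrt(<u_j, u_j>) where u_j is the displayed integer vector. Then <v, e_j> = <v, u_j> / sqrt(<u_j, u_j>), so |<v, e_j>|^2 = <v, u_j>^2 / <u_j, u_j>.
Coefficients: <v, e_1> = -9/sqrt(13), <v, e_2> = -12/sqrt(728), <v, e_3> = -44/sqrt(546).
Square and sum: Σ |<v, e_j>|^2 = 389/39.
Compute ||v||^2 = v·v = 15.
Deficit = 15 − 389/39 = 196/39 ≥ 0, confirming Bessel's inequality. (The deficit equals ||v − Σ <v,e_j> e_j||^2, the squared distance from v to span{e_j}.)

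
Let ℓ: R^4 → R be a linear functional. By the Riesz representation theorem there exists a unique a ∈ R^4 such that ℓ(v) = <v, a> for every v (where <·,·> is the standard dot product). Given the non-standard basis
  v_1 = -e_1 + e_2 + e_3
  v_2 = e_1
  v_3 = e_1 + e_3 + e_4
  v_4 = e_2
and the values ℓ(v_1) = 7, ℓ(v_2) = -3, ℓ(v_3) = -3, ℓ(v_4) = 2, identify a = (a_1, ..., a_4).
a = (-3, 2, 2, -2)

Write a = (a_1, ..., a_4) in the standard basis. For each basis vector v_i, ℓ(v_i) = <v_i, a> is a linear equation in the a_j's. Collect the n equations into a matrix system V a = ℓ, where row i of V is v_i (expressed in the standard basis). Since V is invertible (lower-triangular with 1s on the diagonal, up to permutation), solve by back-substitution:
  V =
[[-1, 1, 1, 0],
 [1, 0, 0, 0],
 [1, 0, 1, 1],
 [0, 1, 0, 0]]
  V a = (7, -3, -3, 2)
Solving gives a = (-3, 2, 2, -2).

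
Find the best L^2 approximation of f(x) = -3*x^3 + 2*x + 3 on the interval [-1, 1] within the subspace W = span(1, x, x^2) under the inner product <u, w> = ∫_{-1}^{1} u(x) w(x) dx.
g(x) = x/5 + 3

The best approximation g ∈ W is the orthogonal projection of f onto W. Writing g = a_0 + a_1 x + a_2 x^2, the coefficients solve the normal equations G · a = b where
  G_{ij} = <φ_i, φ_j> and b_i = <f, φ_i>, with φ_0 = 1, φ_1 = x, φ_2 = x^2.
G =
  [2, 0, 2/3]
  [0, 2/3, 0]
  [2/3, 0, 2/5],
b = (6, 2/15, 2).
Solving gives a_0 = 3, a_1 = 1/5, a_2 = 0, so
  g(x) = x/5 + 3.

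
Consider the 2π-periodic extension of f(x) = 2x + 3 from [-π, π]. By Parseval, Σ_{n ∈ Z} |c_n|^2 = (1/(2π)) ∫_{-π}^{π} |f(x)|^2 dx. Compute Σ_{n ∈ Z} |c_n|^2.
Σ |c_n|^2 = 4π^2/3 + 9

Expand and integrate term by term over [-π, π]:
  ∫ (2x)^2 dx = 4·(2π^3/3); ∫ 2·2·(3)·x dx = 0 (odd integrand); ∫ 3^2 dx = 9·2π.
So (1/(2π)) ∫_{-π}^{π} (2x + 3)^2 dx = 4π^2/3 + 9 = 4π^2/3 + 9.
Parseval ⇒ Σ |c_n|^2 = 4π^2/3 + 9.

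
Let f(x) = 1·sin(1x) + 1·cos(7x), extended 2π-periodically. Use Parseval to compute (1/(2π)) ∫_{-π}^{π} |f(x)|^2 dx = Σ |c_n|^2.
Σ |c_n|^2 = 1

Expand |f|^2 and use orthogonality of {sin(nx), cos(mx)} on [-π, π]:
  ∫_{-π}^{π} sin(nx)^2 dx = π, ∫ cos(mx)^2 dx = π, and cross terms integrate to 0.
So ∫_{-π}^{π} f(x)^2 dx = 1^2 · π + 1^2 · π = (1 + 1)π.
Divide by 2π: (1 + 1)/2 = 1.
By Parseval, this equals Σ |c_n|^2.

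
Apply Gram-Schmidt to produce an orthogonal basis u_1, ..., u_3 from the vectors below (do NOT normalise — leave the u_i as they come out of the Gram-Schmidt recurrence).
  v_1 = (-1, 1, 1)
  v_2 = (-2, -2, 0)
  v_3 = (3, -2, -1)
Orthogonal basis:
  u_1 = (-1, 1, 1)
  u_2 = (-2, -2, 0)
  u_3 = (1/2, -1/2, 1)

Apply the Gram-Schmidt recurrence
  u_1 = v_1
  u_i = v_i − Σ_{j<i} ((v_i · u_j) / (u_j · u_j)) · u_j.

Step by step this gives:
  u_1 = (-1, 1, 1)
  u_2 = (-2, -2, 0)
  u_3 = (1/2, -1/2, 1)

Orthogonality check:
  u_2 · u_1 = 0 (should be 0)
  u_3 · u_1 = 0 (should be 0)
  u_3 · u_2 = 0 (should be 0)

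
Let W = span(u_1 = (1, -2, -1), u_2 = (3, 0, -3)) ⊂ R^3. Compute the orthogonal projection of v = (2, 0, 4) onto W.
proj_W(v) = (-1, 0, 1)

Set up U = [u_1 | ... | u_2] ∈ R^(3×2). The projector onto W = col(U) is P = U (U^T U)^(-1) U^T.
Compute U^T U =
  [6, 6]
  [6, 18],
and U^T v = (-2, -6).
Solve U^T U · c = U^T v for the coefficients: c = (0, -1/3). The projection is proj_W(v) = U c.
Check: (v - proj_W(v)) · u_1 = 0  (should be 0).
Check: (v - proj_W(v)) · u_2 = 0  (should be 0).
Result: proj_W(v) = (-1, 0, 1).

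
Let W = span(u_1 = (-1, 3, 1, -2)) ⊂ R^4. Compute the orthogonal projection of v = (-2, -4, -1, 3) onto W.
proj_W(v) = (17/15, -17/5, -17/15, 34/15)

Set up U = [u_1 | ... | u_1] ∈ R^(4×1). The projector onto W = col(U) is P = U (U^T U)^(-1) U^T.
Compute U^T U =
  [15],
and U^T v = (-17).
Solve U^T U · c = U^T v for the coefficients: c = (-17/15). The projection is proj_W(v) = U c.
Check: (v - proj_W(v)) · u_1 = 0  (should be 0).
Result: proj_W(v) = (17/15, -17/5, -17/15, 34/15).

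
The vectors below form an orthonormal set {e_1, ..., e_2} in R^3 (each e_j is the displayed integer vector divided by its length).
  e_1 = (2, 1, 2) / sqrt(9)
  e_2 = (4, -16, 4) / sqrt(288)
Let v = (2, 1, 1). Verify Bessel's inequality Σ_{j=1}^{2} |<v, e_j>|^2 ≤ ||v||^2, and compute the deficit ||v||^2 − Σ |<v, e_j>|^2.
Σ |<v, e_j>|^2 = 11/2; ||v||^2 = 6; deficit = 1/2

Write each e_j = u_j / sqrt(<u_j, u_j>) where u_j is the displayed integer vector. Then <v, e_j> = <v, u_j> / sqrt(<u_j, u_j>), so |<v, e_j>|^2 = <v, u_j>^2 / <u_j, u_j>.
Coefficients: <v, e_1> = 7/sqrt(9), <v, e_2> = -4/sqrt(288).
Square and sum: Σ |<v, e_j>|^2 = 11/2.
Compute ||v||^2 = v·v = 6.
Deficit = 6 − 11/2 = 1/2 ≥ 0, confirming Bessel's inequality. (The deficit equals ||v − Σ <v,e_j> e_j||^2, the squared distance from v to span{e_j}.)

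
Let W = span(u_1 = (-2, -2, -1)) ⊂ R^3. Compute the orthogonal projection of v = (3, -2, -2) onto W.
proj_W(v) = (0, 0, 0)

Set up U = [u_1 | ... | u_1] ∈ R^(3×1). The projector onto W = col(U) is P = U (U^T U)^(-1) U^T.
Compute U^T U =
  [9],
and U^T v = (0).
Solve U^T U · c = U^T v for the coefficients: c = (0). The projection is proj_W(v) = U c.
Check: (v - proj_W(v)) · u_1 = 0  (should be 0).
Result: proj_W(v) = (0, 0, 0).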